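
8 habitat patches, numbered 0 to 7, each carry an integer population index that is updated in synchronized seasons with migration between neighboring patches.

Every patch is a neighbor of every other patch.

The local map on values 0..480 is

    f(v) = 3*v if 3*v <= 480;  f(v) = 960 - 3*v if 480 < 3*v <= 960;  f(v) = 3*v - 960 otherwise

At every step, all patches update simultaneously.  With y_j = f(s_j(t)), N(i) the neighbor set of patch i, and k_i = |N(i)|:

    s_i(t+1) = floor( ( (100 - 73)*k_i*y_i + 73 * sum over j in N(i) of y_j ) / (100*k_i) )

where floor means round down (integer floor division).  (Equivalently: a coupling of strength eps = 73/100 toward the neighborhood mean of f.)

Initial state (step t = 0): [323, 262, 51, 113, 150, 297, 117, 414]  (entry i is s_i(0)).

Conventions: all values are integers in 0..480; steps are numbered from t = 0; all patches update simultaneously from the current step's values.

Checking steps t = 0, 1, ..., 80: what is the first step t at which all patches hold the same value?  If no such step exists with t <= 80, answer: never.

Answer: 8
Key observation: Synchronization is absorbing here: once all patches are equal they stay equal, and step 8 is the first all-equal step.

Derivation:
t=0: [323, 262, 51, 113, 150, 297, 117, 414]  (not all equal)
t=1: [192, 219, 215, 246, 265, 201, 248, 237]  (not all equal)
t=2: [294, 280, 282, 267, 257, 289, 266, 271]  (not all equal)
t=3: [123, 130, 129, 137, 142, 126, 137, 135]  (not all equal)
t=4: [392, 395, 395, 399, 401, 393, 399, 398]  (not all equal)
t=5: [227, 228, 228, 230, 231, 227, 230, 230]  (not all equal)
t=6: [274, 273, 273, 272, 272, 274, 272, 272]  (not all equal)
t=7: [141, 141, 141, 142, 142, 141, 142, 142]  (not all equal)
t=8: [424, 424, 424, 424, 424, 424, 424, 424]  (all equal)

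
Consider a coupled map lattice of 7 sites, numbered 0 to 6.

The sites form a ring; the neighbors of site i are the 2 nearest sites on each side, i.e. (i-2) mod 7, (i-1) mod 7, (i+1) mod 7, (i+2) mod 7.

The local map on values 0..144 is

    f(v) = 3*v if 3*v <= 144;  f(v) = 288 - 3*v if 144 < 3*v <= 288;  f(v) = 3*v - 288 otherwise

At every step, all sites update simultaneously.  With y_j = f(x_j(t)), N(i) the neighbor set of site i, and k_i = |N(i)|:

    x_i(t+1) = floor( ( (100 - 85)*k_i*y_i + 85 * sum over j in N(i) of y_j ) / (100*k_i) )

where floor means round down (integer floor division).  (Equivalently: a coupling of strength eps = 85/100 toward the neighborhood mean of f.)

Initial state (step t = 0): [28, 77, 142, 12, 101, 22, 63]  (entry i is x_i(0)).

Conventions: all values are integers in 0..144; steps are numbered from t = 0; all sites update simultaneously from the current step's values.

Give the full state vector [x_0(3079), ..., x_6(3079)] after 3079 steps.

Simulating step by step:
t=0: [28, 77, 142, 12, 101, 22, 63]
t=1: [89, 84, 61, 64, 74, 59, 62]
t=2: [78, 74, 62, 81, 97, 77, 65]
t=3: [75, 72, 51, 55, 63, 49, 52]
t=4: [111, 107, 96, 113, 127, 109, 99]
t=5: [23, 27, 47, 42, 34, 47, 45]
t=6: [116, 112, 101, 117, 130, 112, 103]
t=7: [37, 40, 60, 54, 46, 59, 57]
t=8: [113, 116, 121, 120, 118, 121, 119]
t=9: [66, 65, 64, 69, 71, 66, 63]
t=10: [93, 91, 86, 87, 89, 86, 88]
t=11: [22, 21, 19, 24, 26, 21, 19]
t=12: [60, 63, 67, 66, 64, 67, 65]
t=13: [93, 95, 96, 91, 90, 95, 96]
t=14: [2, 5, 9, 7, 6, 9, 7]
t=15: [20, 18, 16, 21, 23, 18, 17]
t=16: [52, 55, 59, 57, 56, 59, 58]
t=17: [117, 119, 121, 116, 114, 119, 120]
t=18: [70, 67, 63, 65, 66, 63, 64]
t=19: [92, 90, 88, 93, 95, 90, 89]
t=20: [19, 16, 12, 14, 15, 12, 13]
t=21: [42, 44, 46, 41, 39, 44, 45]
t=22: [133, 130, 126, 128, 129, 126, 127]
t=23: [96, 98, 100, 95, 93, 98, 99]
t=24: [7, 6, 5, 7, 7, 5, 5]
t=25: [16, 18, 19, 17, 17, 18, 18]
t=26: [53, 52, 51, 53, 53, 51, 52]
t=27: [132, 131, 130, 132, 132, 130, 131]
t=28: [104, 105, 106, 104, 104, 106, 105]
t=29: [27, 26, 25, 27, 27, 25, 26]
t=30: [77, 78, 79, 77, 77, 79, 78]
t=31: [53, 54, 55, 53, 53, 55, 54]
t=32: [125, 126, 127, 125, 125, 127, 126]
t=33: [90, 89, 88, 90, 90, 88, 89]
t=34: [21, 20, 19, 21, 21, 19, 20]
t=35: [59, 60, 61, 59, 59, 61, 60]
t=36: [107, 108, 109, 107, 107, 109, 108]
t=37: [36, 35, 34, 36, 36, 34, 35]
t=38: [104, 105, 106, 104, 104, 106, 105]

Answer: [27, 26, 25, 27, 27, 25, 26]
Key observation: The state at step 28, [104, 105, 106, 104, 104, 106, 105], reappears at step 38: the system is in a cycle of period 10 from step 28 on.  Therefore the state at step 3079 equals the state at step 28 + ((3079 - 28) mod 10) = 29, which is [27, 26, 25, 27, 27, 25, 26].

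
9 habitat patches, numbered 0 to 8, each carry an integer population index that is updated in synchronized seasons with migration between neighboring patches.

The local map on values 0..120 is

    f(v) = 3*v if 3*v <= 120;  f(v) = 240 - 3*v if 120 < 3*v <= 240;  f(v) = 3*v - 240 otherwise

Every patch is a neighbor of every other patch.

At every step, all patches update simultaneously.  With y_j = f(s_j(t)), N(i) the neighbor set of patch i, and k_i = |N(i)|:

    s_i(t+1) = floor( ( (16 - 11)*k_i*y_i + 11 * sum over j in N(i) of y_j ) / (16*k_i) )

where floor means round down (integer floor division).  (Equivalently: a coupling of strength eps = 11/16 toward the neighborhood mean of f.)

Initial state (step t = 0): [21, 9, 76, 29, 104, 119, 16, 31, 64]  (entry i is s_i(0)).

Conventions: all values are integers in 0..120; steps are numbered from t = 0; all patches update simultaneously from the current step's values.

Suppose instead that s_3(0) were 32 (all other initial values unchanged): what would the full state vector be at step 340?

Simulating step by step:
t=0: [21, 9, 76, 32, 104, 119, 16, 31, 64]
t=1: [63, 55, 52, 71, 65, 76, 60, 70, 60]
t=2: [49, 55, 57, 44, 48, 40, 51, 44, 51]
t=3: [93, 89, 88, 96, 94, 99, 92, 96, 92]
t=4: [39, 36, 36, 41, 40, 43, 38, 41, 38]
t=5: [114, 112, 112, 114, 115, 113, 114, 114, 114]
t=6: [100, 99, 99, 100, 101, 100, 100, 100, 100]
t=7: [59, 59, 59, 59, 60, 59, 59, 59, 59]
t=8: [62, 62, 62, 62, 62, 62, 62, 62, 62]
t=9: [54, 54, 54, 54, 54, 54, 54, 54, 54]
t=10: [78, 78, 78, 78, 78, 78, 78, 78, 78]
t=11: [6, 6, 6, 6, 6, 6, 6, 6, 6]
t=12: [18, 18, 18, 18, 18, 18, 18, 18, 18]
t=13: [54, 54, 54, 54, 54, 54, 54, 54, 54]

Answer: [18, 18, 18, 18, 18, 18, 18, 18, 18]
Key observation: The state at step 9, [54, 54, 54, 54, 54, 54, 54, 54, 54], reappears at step 13: the system is in a cycle of period 4 from step 9 on.  Therefore the state at step 340 equals the state at step 9 + ((340 - 9) mod 4) = 12, which is [18, 18, 18, 18, 18, 18, 18, 18, 18].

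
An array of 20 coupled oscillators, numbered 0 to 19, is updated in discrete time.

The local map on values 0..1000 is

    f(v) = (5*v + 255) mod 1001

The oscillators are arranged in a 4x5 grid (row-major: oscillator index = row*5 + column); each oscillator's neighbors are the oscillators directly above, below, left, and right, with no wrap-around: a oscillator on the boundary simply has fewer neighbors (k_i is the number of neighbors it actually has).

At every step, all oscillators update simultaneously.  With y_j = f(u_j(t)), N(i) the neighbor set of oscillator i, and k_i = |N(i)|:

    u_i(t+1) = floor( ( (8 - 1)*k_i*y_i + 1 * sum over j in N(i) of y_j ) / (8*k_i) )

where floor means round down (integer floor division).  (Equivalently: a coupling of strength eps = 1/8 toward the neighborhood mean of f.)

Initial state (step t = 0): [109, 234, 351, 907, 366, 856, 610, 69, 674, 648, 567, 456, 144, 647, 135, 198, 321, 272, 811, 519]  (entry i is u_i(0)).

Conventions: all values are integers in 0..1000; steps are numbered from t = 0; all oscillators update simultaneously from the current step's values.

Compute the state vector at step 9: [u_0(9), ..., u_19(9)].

Answer: [852, 516, 865, 825, 717, 761, 319, 567, 298, 471, 755, 105, 451, 196, 559, 720, 235, 220, 855, 664]

Derivation:
t=0: [109, 234, 351, 907, 366, 856, 610, 69, 674, 648, 567, 456, 144, 647, 135, 198, 321, 272, 811, 519]
t=1: [759, 417, 82, 717, 152, 514, 329, 584, 618, 498, 130, 535, 922, 514, 889, 272, 809, 626, 348, 819]
t=2: [112, 362, 638, 774, 111, 797, 857, 236, 379, 693, 890, 904, 825, 810, 688, 612, 339, 423, 934, 408]
t=3: [731, 129, 412, 164, 761, 292, 516, 426, 178, 696, 668, 754, 387, 330, 660, 376, 890, 415, 845, 357]
t=4: [894, 873, 330, 86, 99, 721, 791, 381, 191, 671, 554, 90, 215, 833, 552, 197, 633, 343, 469, 97]
t=5: [722, 615, 851, 677, 737, 789, 253, 189, 241, 571, 94, 647, 358, 399, 83, 236, 444, 903, 611, 685]
t=6: [786, 364, 491, 636, 866, 259, 491, 221, 438, 179, 680, 481, 90, 263, 629, 454, 484, 704, 339, 653]
t=7: [197, 130, 655, 450, 544, 544, 670, 394, 434, 189, 642, 661, 690, 575, 398, 540, 670, 772, 907, 536]
t=8: [326, 848, 529, 520, 895, 905, 609, 265, 403, 242, 507, 561, 646, 178, 265, 900, 594, 184, 736, 880]
t=9: [852, 516, 865, 825, 717, 761, 319, 567, 298, 471, 755, 105, 451, 196, 559, 720, 235, 220, 855, 664]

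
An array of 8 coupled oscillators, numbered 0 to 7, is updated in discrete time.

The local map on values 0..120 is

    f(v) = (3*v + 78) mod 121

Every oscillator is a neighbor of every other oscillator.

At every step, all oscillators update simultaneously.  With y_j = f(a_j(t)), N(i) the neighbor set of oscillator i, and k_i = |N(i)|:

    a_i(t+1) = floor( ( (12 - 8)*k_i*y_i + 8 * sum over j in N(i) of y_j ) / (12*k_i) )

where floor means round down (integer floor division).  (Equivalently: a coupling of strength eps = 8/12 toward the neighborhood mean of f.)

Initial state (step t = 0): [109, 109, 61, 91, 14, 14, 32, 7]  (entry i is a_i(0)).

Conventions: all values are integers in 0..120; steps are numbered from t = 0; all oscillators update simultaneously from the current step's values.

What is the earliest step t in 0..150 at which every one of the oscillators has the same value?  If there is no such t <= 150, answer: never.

Simulating step by step:
t=0: [109, 109, 61, 91, 14, 14, 32, 7]  (not all equal)
t=1: [67, 67, 62, 83, 86, 86, 70, 81]  (not all equal)
t=2: [55, 55, 52, 67, 69, 69, 58, 65]  (not all equal)
t=3: [26, 26, 53, 35, 36, 36, 28, 33]  (not all equal)
t=4: [53, 53, 72, 60, 60, 60, 55, 58]  (not all equal)
t=5: [60, 60, 45, 36, 36, 36, 32, 35]  (not all equal)
t=6: [45, 45, 63, 56, 56, 56, 53, 56]  (not all equal)
t=7: [54, 54, 38, 33, 33, 33, 60, 33]  (not all equal)
t=8: [80, 80, 69, 65, 65, 65, 56, 65]  (not all equal)
t=9: [48, 48, 41, 38, 38, 38, 31, 38]  (not all equal)
t=10: [82, 82, 77, 75, 75, 75, 70, 75]  (not all equal)
t=11: [69, 69, 65, 64, 64, 64, 60, 64]  (not all equal)
t=12: [33, 33, 30, 30, 30, 30, 27, 30]  (not all equal)
t=13: [50, 50, 47, 47, 47, 47, 45, 47]  (not all equal)
t=14: [101, 101, 99, 99, 99, 99, 97, 99]  (not all equal)
t=15: [14, 14, 12, 12, 12, 12, 11, 12]  (not all equal)
t=16: [116, 116, 114, 114, 114, 114, 114, 114]  (not all equal)
t=17: [59, 59, 58, 58, 58, 58, 58, 58]  (not all equal)
t=18: [11, 11, 10, 10, 10, 10, 10, 10]  (not all equal)
t=19: [109, 109, 108, 108, 108, 108, 108, 108]  (not all equal)
t=20: [40, 40, 39, 39, 39, 39, 39, 39]  (not all equal)
t=21: [75, 75, 74, 74, 74, 74, 74, 74]  (not all equal)
t=22: [59, 59, 58, 58, 58, 58, 58, 58]  (not all equal)

Answer: never
Key observation: The state at step 17 reappears at step 22 — the system is in a cycle of period 5 from step 17 on.  No step 0..22 is synchronized, and the cycle repeats forever, so no step up to 150 (or ever) has all oscillators equal.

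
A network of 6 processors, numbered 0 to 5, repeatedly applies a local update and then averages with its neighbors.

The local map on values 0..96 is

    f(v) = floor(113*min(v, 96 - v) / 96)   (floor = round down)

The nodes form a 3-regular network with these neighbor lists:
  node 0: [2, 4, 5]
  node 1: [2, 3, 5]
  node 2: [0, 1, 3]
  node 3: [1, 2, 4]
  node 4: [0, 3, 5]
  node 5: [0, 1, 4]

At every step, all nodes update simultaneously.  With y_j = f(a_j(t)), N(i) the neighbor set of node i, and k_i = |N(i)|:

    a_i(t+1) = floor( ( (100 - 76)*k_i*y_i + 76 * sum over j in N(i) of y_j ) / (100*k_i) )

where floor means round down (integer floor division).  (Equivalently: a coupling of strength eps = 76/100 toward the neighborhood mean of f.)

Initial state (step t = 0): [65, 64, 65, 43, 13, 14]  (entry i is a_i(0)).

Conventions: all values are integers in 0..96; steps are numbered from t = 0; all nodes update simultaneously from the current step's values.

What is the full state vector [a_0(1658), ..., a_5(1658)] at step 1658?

Answer: [48, 48, 48, 48, 48, 48]
Key observation: The state at step 5, [55, 55, 55, 55, 55, 55], reappears at step 9: the system is in a cycle of period 4 from step 5 on.  Therefore the state at step 1658 equals the state at step 5 + ((1658 - 5) mod 4) = 6, which is [48, 48, 48, 48, 48, 48].

Derivation:
t=0: [65, 64, 65, 43, 13, 14]
t=1: [25, 34, 39, 34, 29, 26]
t=2: [34, 38, 38, 39, 33, 33]
t=3: [40, 42, 43, 42, 40, 40]
t=4: [47, 48, 48, 48, 47, 47]
t=5: [55, 55, 55, 55, 55, 55]
t=6: [48, 48, 48, 48, 48, 48]
t=7: [56, 56, 56, 56, 56, 56]
t=8: [47, 47, 47, 47, 47, 47]
t=9: [55, 55, 55, 55, 55, 55]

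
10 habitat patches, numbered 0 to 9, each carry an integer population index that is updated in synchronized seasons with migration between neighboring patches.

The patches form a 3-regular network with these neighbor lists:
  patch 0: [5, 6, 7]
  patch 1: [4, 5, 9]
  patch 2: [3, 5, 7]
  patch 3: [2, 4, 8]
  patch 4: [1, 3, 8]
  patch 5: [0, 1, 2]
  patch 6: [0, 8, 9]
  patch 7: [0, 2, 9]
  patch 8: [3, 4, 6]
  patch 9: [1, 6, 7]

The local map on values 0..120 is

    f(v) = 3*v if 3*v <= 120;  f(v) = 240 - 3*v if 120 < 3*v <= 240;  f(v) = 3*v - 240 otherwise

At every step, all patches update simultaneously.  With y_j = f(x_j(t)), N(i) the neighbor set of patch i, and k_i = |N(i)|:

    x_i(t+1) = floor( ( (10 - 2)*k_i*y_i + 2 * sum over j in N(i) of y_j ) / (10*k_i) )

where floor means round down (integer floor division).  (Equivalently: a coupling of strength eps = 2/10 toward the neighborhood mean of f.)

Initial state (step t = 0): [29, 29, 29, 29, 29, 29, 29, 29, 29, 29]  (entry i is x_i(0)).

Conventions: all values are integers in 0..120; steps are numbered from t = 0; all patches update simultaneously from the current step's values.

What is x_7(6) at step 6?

Simulating step by step:
t=0: [29, 29, 29, 29, 29, 29, 29, 29, 29, 29]
t=1: [87, 87, 87, 87, 87, 87, 87, 87, 87, 87]
t=2: [21, 21, 21, 21, 21, 21, 21, 21, 21, 21]
t=3: [63, 63, 63, 63, 63, 63, 63, 63, 63, 63]
t=4: [51, 51, 51, 51, 51, 51, 51, 51, 51, 51]
t=5: [87, 87, 87, 87, 87, 87, 87, 87, 87, 87]
t=6: [21, 21, 21, 21, 21, 21, 21, 21, 21, 21]

Answer: x_7(6) = 21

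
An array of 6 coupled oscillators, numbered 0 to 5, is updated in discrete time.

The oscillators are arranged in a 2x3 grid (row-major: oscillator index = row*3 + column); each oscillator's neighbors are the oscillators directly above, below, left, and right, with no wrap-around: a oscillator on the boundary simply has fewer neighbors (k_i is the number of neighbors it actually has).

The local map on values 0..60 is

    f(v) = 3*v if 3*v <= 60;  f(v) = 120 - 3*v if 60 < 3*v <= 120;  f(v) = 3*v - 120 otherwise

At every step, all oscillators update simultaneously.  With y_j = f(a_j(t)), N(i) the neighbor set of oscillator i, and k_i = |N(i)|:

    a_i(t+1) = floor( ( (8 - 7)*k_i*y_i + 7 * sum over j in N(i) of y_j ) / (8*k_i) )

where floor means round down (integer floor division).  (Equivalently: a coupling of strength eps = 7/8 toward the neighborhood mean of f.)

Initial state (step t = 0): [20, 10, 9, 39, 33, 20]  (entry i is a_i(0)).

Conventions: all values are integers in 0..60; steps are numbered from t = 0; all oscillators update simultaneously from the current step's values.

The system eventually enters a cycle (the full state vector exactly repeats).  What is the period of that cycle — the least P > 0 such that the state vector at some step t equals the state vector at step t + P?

Answer: 4
Key observation: The state at step 85, [3, 3, 3, 3, 3, 3], reappears at step 89 — and no state repeats earlier — so the cycle the system enters has period 4.

Derivation:
t=0: [20, 10, 9, 39, 33, 20]
t=1: [21, 35, 42, 35, 29, 28]
t=2: [20, 29, 23, 41, 23, 21]
t=3: [23, 51, 45, 48, 33, 51]
t=4: [31, 29, 30, 34, 28, 19]
t=5: [25, 31, 43, 29, 36, 36]
t=6: [31, 22, 18, 29, 22, 10]
t=7: [41, 46, 43, 39, 40, 51]
t=8: [9, 5, 23, 1, 15, 8]
t=9: [11, 37, 23, 31, 17, 45]
t=10: [19, 40, 16, 40, 21, 46]
t=11: [7, 47, 13, 49, 12, 48]
t=12: [23, 30, 24, 28, 25, 35]
t=13: [35, 45, 25, 46, 29, 42]
t=14: [16, 29, 14, 23, 15, 34]
t=15: [42, 43, 27, 47, 35, 40]
t=16: [13, 18, 8, 11, 10, 23]
t=17: [42, 33, 48, 34, 44, 30]
t=18: [17, 14, 25, 10, 21, 19]
t=19: [37, 49, 48, 51, 44, 51]
t=20: [27, 16, 29, 13, 28, 19]
t=21: [42, 37, 50, 37, 46, 37]
t=22: [8, 16, 11, 11, 10, 22]
t=23: [38, 31, 48, 27, 43, 34]
t=24: [29, 14, 22, 11, 25, 16]
t=25: [36, 43, 46, 38, 41, 49]
t=26: [8, 10, 18, 7, 12, 12]
t=27: [25, 37, 35, 28, 29, 43]
t=28: [25, 28, 9, 38, 19, 22]
t=29: [24, 42, 42, 45, 35, 43]
t=30: [15, 20, 7, 29, 10, 10]
t=31: [46, 35, 42, 36, 39, 26]
t=32: [14, 9, 25, 10, 20, 9]
t=33: [30, 46, 29, 48, 32, 49]
t=34: [22, 27, 23, 26, 23, 28]
t=35: [42, 50, 39, 51, 40, 49]
t=36: [28, 6, 25, 6, 26, 4]
t=37: [20, 38, 18, 36, 19, 39]
t=38: [15, 50, 10, 52, 13, 48]
t=39: [34, 37, 27, 41, 31, 33]
t=40: [7, 25, 18, 20, 13, 31]
t=41: [48, 38, 38, 33, 43, 44]
t=42: [14, 12, 8, 17, 12, 8]
t=43: [43, 34, 29, 40, 36, 29]
t=44: [9, 18, 26, 9, 16, 23]
t=45: [38, 40, 51, 36, 44, 45]
t=46: [6, 14, 10, 9, 9, 21]
t=47: [32, 27, 47, 23, 40, 32]
t=48: [42, 18, 30, 16, 33, 12]
t=49: [45, 23, 43, 17, 42, 26]
t=50: [46, 15, 41, 15, 42, 11]
t=51: [41, 13, 34, 16, 36, 8]
t=52: [38, 14, 29, 12, 33, 16]
t=53: [34, 22, 43, 16, 39, 29]
t=54: [46, 15, 39, 15, 39, 9]
t=55: [41, 12, 31, 14, 34, 6]
t=56: [34, 18, 27, 14, 30, 21]
t=57: [44, 32, 53, 26, 48, 37]
t=58: [30, 24, 19, 21, 24, 28]
t=59: [49, 45, 43, 41, 47, 50]
t=60: [11, 18, 20, 21, 16, 16]
t=61: [52, 47, 52, 42, 52, 53]
t=62: [16, 34, 30, 32, 23, 36]
t=63: [24, 39, 16, 46, 22, 36]
t=64: [15, 44, 12, 46, 16, 46]
t=65: [18, 39, 17, 42, 20, 39]
t=66: [10, 48, 9, 50, 11, 48]
t=67: [27, 29, 24, 31, 26, 29]
t=68: [31, 41, 34, 38, 32, 43]
t=69: [7, 20, 7, 23, 8, 19]
t=70: [51, 26, 53, 26, 52, 26]
t=71: [40, 36, 41, 35, 41, 38]
t=72: [11, 3, 8, 3, 10, 3]
t=73: [12, 26, 10, 28, 11, 24]
t=74: [38, 34, 43, 34, 40, 33]
t=75: [16, 6, 18, 4, 16, 6]
t=76: [19, 46, 22, 43, 20, 46]
t=77: [18, 52, 22, 52, 20, 52]
t=78: [38, 53, 38, 54, 39, 54]
t=79: [36, 9, 36, 9, 36, 9]
t=80: [25, 13, 25, 13, 25, 13]
t=81: [39, 44, 39, 44, 39, 44]
t=82: [10, 4, 10, 4, 10, 4]
t=83: [14, 27, 14, 27, 14, 27]
t=84: [39, 41, 39, 41, 39, 41]
t=85: [3, 3, 3, 3, 3, 3]
t=86: [9, 9, 9, 9, 9, 9]
t=87: [27, 27, 27, 27, 27, 27]
t=88: [39, 39, 39, 39, 39, 39]
t=89: [3, 3, 3, 3, 3, 3]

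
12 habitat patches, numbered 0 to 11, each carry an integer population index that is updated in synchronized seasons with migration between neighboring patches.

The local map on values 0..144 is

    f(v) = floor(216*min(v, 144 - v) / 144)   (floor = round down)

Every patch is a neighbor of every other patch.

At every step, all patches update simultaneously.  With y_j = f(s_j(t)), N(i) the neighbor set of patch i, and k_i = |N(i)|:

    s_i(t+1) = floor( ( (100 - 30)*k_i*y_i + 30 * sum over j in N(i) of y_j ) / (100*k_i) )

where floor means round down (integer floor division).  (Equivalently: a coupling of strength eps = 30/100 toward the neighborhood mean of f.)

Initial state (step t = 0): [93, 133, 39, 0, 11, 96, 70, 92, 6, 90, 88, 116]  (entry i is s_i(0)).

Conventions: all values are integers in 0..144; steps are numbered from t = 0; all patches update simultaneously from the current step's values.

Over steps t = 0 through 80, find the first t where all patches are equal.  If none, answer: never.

Simulating step by step:
t=0: [93, 133, 39, 0, 11, 96, 70, 92, 6, 90, 88, 116]  (not all equal)
t=1: [68, 28, 56, 17, 28, 65, 88, 69, 23, 71, 73, 45]  (not all equal)
t=2: [92, 52, 80, 41, 52, 89, 80, 93, 47, 95, 95, 69]  (not all equal)
t=3: [78, 78, 90, 67, 78, 81, 90, 77, 73, 75, 75, 95]  (not all equal)
t=4: [97, 97, 85, 98, 97, 94, 85, 98, 102, 100, 100, 80]  (not all equal)
t=5: [71, 71, 83, 70, 71, 74, 83, 70, 66, 68, 68, 88]  (not all equal)
t=6: [104, 104, 94, 103, 104, 103, 94, 103, 99, 101, 101, 89]  (not all equal)
t=7: [61, 61, 72, 62, 61, 62, 72, 62, 66, 64, 64, 76]  (not all equal)
t=8: [92, 92, 104, 94, 92, 94, 104, 94, 98, 96, 96, 100]  (not all equal)
t=9: [75, 75, 63, 73, 75, 73, 63, 73, 69, 71, 71, 67]  (not all equal)
t=10: [102, 102, 96, 104, 102, 104, 96, 104, 102, 104, 104, 100]  (not all equal)
t=11: [63, 63, 69, 61, 63, 61, 69, 61, 63, 61, 61, 65]  (not all equal)
t=12: [94, 94, 100, 92, 94, 92, 100, 92, 94, 92, 92, 96]  (not all equal)
t=13: [74, 74, 68, 76, 74, 76, 68, 76, 74, 76, 76, 72]  (not all equal)
t=14: [104, 104, 102, 102, 104, 102, 102, 102, 104, 102, 102, 106]  (not all equal)
t=15: [60, 60, 62, 62, 60, 62, 62, 62, 60, 62, 62, 58]  (not all equal)
t=16: [90, 90, 92, 92, 90, 92, 92, 92, 90, 92, 92, 88]  (not all equal)
t=17: [80, 80, 78, 78, 80, 78, 78, 78, 80, 78, 78, 82]  (not all equal)
t=18: [96, 96, 98, 98, 96, 98, 98, 98, 96, 98, 98, 94]  (not all equal)
t=19: [71, 71, 69, 69, 71, 69, 69, 69, 71, 69, 69, 73]  (not all equal)
t=20: [105, 105, 103, 103, 105, 103, 103, 103, 105, 103, 103, 105]  (not all equal)
t=21: [58, 58, 60, 60, 58, 60, 60, 60, 58, 60, 60, 58]  (not all equal)
t=22: [87, 87, 89, 89, 87, 89, 89, 89, 87, 89, 89, 87]  (not all equal)
t=23: [84, 84, 82, 82, 84, 82, 82, 82, 84, 82, 82, 84]  (not all equal)
t=24: [90, 90, 92, 92, 90, 92, 92, 92, 90, 92, 92, 90]  (not all equal)
t=25: [80, 80, 78, 78, 80, 78, 78, 78, 80, 78, 78, 80]  (not all equal)
t=26: [96, 96, 98, 98, 96, 98, 98, 98, 96, 98, 98, 96]  (not all equal)
t=27: [71, 71, 69, 69, 71, 69, 69, 69, 71, 69, 69, 71]  (not all equal)
t=28: [105, 105, 103, 103, 105, 103, 103, 103, 105, 103, 103, 105]  (not all equal)

Answer: never
Key observation: The state at step 20 reappears at step 28 — the system is in a cycle of period 8 from step 20 on.  No step 0..28 is synchronized, and the cycle repeats forever, so no step up to 80 (or ever) has all patches equal.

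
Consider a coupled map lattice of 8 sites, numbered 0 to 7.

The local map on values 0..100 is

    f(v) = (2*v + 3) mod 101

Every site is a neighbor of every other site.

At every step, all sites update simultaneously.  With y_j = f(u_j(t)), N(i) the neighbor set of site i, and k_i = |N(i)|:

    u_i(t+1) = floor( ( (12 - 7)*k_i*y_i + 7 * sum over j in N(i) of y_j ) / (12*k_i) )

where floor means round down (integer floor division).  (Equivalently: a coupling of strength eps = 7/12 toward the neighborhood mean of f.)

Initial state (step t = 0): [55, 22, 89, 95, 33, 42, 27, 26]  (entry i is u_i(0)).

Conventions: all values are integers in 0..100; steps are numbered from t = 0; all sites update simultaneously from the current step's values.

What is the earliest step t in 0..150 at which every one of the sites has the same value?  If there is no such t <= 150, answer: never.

Simulating step by step:
t=0: [55, 22, 89, 95, 33, 42, 27, 26]  (not all equal)
t=1: [45, 57, 68, 72, 64, 70, 60, 59]  (not all equal)
t=2: [56, 30, 38, 40, 35, 39, 32, 32]  (not all equal)
t=3: [48, 64, 70, 71, 68, 70, 66, 66]  (not all equal)
t=4: [63, 40, 44, 44, 42, 44, 41, 41]  (not all equal)
t=5: [62, 81, 83, 83, 82, 83, 81, 81]  (not all equal)
t=6: [49, 62, 63, 63, 62, 63, 62, 62]  (not all equal)
t=7: [15, 24, 25, 25, 24, 25, 24, 24]  (not all equal)
t=8: [44, 50, 50, 50, 50, 50, 50, 50]  (not all equal)
t=9: [39, 9, 9, 9, 9, 9, 9, 9]  (not all equal)
t=10: [46, 26, 26, 26, 26, 26, 26, 26]  (not all equal)
t=11: [71, 58, 58, 58, 58, 58, 58, 58]  (not all equal)
t=12: [28, 20, 20, 20, 20, 20, 20, 20]  (not all equal)
t=13: [49, 44, 44, 44, 44, 44, 44, 44]  (not all equal)
t=14: [53, 83, 83, 83, 83, 83, 83, 83]  (not all equal)
t=15: [43, 63, 63, 63, 63, 63, 63, 63]  (not all equal)
t=16: [53, 33, 33, 33, 33, 33, 33, 33]  (not all equal)
t=17: [43, 63, 63, 63, 63, 63, 63, 63]  (not all equal)

Answer: never
Key observation: The state at step 15 reappears at step 17 — the system is in a cycle of period 2 from step 15 on.  No step 0..17 is synchronized, and the cycle repeats forever, so no step up to 150 (or ever) has all sites equal.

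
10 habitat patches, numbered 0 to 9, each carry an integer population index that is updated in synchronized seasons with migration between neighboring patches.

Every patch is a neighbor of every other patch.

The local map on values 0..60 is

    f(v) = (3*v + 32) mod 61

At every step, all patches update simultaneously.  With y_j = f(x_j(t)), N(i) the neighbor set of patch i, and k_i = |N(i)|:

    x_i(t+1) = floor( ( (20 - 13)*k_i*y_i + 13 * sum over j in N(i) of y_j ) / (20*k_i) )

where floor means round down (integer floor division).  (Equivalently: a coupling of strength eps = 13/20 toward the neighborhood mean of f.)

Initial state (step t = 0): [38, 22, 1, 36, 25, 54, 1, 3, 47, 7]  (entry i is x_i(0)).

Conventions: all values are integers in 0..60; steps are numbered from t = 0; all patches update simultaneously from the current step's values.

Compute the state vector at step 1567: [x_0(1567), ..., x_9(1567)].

Simulating step by step:
t=0: [38, 22, 1, 36, 25, 54, 1, 3, 47, 7]
t=1: [32, 35, 35, 30, 38, 28, 35, 36, 39, 40]
t=2: [16, 18, 18, 14, 21, 30, 18, 19, 22, 23]
t=3: [23, 24, 24, 21, 27, 17, 24, 25, 28, 28]
t=4: [42, 43, 43, 40, 45, 37, 43, 44, 46, 46]
t=5: [37, 38, 38, 36, 40, 33, 38, 39, 41, 41]
t=6: [23, 24, 24, 22, 25, 20, 24, 25, 26, 26]
t=7: [41, 42, 42, 41, 43, 39, 42, 43, 44, 44]
t=8: [35, 36, 36, 35, 37, 33, 36, 37, 37, 37]
t=9: [16, 17, 17, 16, 18, 15, 17, 18, 18, 18]
t=10: [21, 22, 22, 21, 22, 20, 22, 22, 22, 22]
t=11: [35, 36, 36, 35, 36, 34, 36, 36, 36, 36]
t=12: [16, 17, 17, 16, 17, 15, 17, 17, 17, 17]
t=13: [20, 21, 21, 20, 21, 19, 21, 21, 21, 21]
t=14: [32, 33, 33, 32, 33, 31, 33, 33, 33, 33]
t=15: [7, 8, 8, 7, 8, 6, 8, 8, 8, 8]
t=16: [54, 55, 55, 54, 55, 53, 55, 55, 55, 55]
t=17: [12, 13, 13, 12, 13, 11, 13, 13, 13, 13]
t=18: [8, 9, 9, 8, 9, 7, 9, 9, 9, 9]
t=19: [57, 58, 58, 57, 58, 56, 58, 58, 58, 58]
t=20: [21, 22, 22, 21, 22, 20, 22, 22, 22, 22]

Answer: [12, 13, 13, 12, 13, 11, 13, 13, 13, 13]
Key observation: The state at step 10, [21, 22, 22, 21, 22, 20, 22, 22, 22, 22], reappears at step 20: the system is in a cycle of period 10 from step 10 on.  Therefore the state at step 1567 equals the state at step 10 + ((1567 - 10) mod 10) = 17, which is [12, 13, 13, 12, 13, 11, 13, 13, 13, 13].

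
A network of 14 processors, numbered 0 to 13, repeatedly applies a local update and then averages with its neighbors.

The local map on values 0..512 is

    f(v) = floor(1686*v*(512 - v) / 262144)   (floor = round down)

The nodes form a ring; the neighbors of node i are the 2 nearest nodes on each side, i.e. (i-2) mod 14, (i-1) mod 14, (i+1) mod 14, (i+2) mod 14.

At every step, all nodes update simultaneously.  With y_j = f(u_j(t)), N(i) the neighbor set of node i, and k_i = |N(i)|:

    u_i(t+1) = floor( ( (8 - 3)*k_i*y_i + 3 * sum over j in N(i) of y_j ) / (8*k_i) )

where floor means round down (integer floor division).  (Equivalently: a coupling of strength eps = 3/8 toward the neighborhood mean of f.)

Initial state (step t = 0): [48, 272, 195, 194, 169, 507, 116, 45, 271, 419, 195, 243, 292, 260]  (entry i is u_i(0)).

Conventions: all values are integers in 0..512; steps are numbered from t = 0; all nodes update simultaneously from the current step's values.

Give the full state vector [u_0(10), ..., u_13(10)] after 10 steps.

Answer: [270, 282, 306, 326, 355, 373, 386, 382, 365, 336, 301, 276, 263, 260]

Derivation:
t=0: [48, 272, 195, 194, 169, 507, 116, 45, 271, 419, 195, 243, 292, 260]
t=1: [244, 389, 372, 360, 336, 122, 272, 176, 363, 284, 389, 401, 387, 393]
t=2: [379, 323, 345, 343, 369, 334, 394, 377, 359, 383, 319, 303, 317, 311]
t=3: [348, 382, 365, 371, 345, 364, 318, 331, 346, 337, 385, 396, 391, 393]
t=4: [348, 325, 346, 339, 364, 355, 385, 380, 368, 364, 322, 305, 309, 307]
t=5: [376, 385, 369, 372, 349, 351, 324, 328, 341, 353, 385, 398, 399, 399]
t=6: [320, 317, 337, 338, 361, 365, 384, 382, 370, 353, 319, 299, 295, 295]
t=7: [396, 394, 379, 374, 351, 343, 324, 326, 340, 361, 389, 403, 407, 408]
t=8: [293, 301, 323, 334, 359, 370, 385, 382, 369, 345, 312, 289, 279, 277]
t=9: [410, 405, 390, 378, 354, 338, 322, 326, 343, 369, 395, 409, 415, 416]
t=10: [270, 282, 306, 326, 355, 373, 386, 382, 365, 336, 301, 276, 263, 260]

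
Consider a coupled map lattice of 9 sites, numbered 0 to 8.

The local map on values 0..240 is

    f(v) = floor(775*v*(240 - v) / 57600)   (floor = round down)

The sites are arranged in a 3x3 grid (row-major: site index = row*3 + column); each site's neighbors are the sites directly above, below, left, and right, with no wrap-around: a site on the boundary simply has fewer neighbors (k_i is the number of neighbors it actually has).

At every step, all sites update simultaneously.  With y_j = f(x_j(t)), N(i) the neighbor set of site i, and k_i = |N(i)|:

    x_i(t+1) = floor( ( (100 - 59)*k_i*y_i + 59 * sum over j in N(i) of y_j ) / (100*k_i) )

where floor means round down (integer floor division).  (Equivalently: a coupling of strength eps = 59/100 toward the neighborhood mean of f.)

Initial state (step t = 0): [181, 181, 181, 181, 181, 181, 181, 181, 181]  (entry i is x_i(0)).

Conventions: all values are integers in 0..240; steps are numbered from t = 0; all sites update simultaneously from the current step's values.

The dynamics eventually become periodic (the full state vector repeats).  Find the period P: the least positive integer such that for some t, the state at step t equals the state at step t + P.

Simulating step by step:
t=0: [181, 181, 181, 181, 181, 181, 181, 181, 181]
t=1: [143, 143, 143, 143, 143, 143, 143, 143, 143]
t=2: [186, 186, 186, 186, 186, 186, 186, 186, 186]
t=3: [135, 135, 135, 135, 135, 135, 135, 135, 135]
t=4: [190, 190, 190, 190, 190, 190, 190, 190, 190]
t=5: [127, 127, 127, 127, 127, 127, 127, 127, 127]
t=6: [193, 193, 193, 193, 193, 193, 193, 193, 193]
t=7: [122, 122, 122, 122, 122, 122, 122, 122, 122]
t=8: [193, 193, 193, 193, 193, 193, 193, 193, 193]

Answer: 2
Key observation: The state at step 6, [193, 193, 193, 193, 193, 193, 193, 193, 193], reappears at step 8 — and no state repeats earlier — so the cycle the system enters has period 2.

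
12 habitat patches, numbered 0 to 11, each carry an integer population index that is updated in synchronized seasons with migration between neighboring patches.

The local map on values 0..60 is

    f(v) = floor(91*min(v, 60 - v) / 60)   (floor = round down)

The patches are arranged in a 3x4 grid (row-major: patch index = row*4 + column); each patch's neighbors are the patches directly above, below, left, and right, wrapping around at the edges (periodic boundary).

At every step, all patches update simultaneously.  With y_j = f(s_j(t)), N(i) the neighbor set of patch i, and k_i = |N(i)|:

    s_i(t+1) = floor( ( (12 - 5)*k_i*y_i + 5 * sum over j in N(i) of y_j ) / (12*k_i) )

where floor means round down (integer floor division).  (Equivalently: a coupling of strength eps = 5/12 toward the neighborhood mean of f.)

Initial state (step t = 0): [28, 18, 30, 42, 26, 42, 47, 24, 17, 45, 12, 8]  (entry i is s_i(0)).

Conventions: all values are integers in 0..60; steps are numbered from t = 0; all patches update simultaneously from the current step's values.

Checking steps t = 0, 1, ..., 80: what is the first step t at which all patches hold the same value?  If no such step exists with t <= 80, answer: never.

Simulating step by step:
t=0: [28, 18, 30, 42, 26, 42, 47, 24, 17, 45, 12, 8]  (not all equal)
t=1: [36, 29, 35, 29, 36, 26, 24, 31, 26, 22, 20, 18]  (not all equal)
t=2: [37, 40, 37, 39, 37, 38, 36, 39, 36, 34, 31, 31]  (not all equal)
t=3: [33, 32, 34, 32, 33, 33, 35, 33, 36, 37, 40, 39]  (not all equal)
t=4: [40, 40, 38, 40, 39, 39, 37, 38, 36, 35, 32, 33]  (not all equal)
t=5: [30, 31, 33, 31, 31, 31, 34, 33, 35, 36, 39, 38]  (not all equal)
t=6: [43, 42, 39, 41, 42, 41, 38, 39, 37, 37, 33, 34]  (not all equal)
t=7: [26, 28, 31, 29, 28, 28, 32, 31, 32, 33, 37, 36]  (not all equal)
t=8: [40, 41, 41, 41, 41, 41, 41, 42, 40, 40, 36, 37]  (not all equal)
t=9: [29, 28, 28, 28, 28, 28, 28, 28, 30, 30, 33, 32]  (not all equal)
t=10: [42, 42, 41, 42, 42, 42, 41, 42, 44, 43, 41, 42]  (not all equal)
t=11: [26, 26, 27, 27, 26, 26, 27, 27, 25, 25, 27, 26]  (not all equal)
t=12: [38, 38, 39, 39, 38, 38, 39, 39, 37, 37, 39, 39]  (not all equal)
t=13: [32, 32, 31, 31, 32, 32, 31, 31, 33, 33, 31, 31]  (not all equal)
t=14: [41, 41, 42, 42, 41, 41, 42, 42, 40, 40, 42, 42]  (not all equal)
t=15: [28, 28, 27, 27, 28, 28, 27, 27, 29, 29, 27, 27]  (not all equal)
t=16: [41, 41, 40, 40, 41, 41, 40, 40, 42, 42, 40, 40]  (not all equal)
t=17: [28, 28, 29, 29, 28, 28, 29, 29, 27, 27, 29, 29]  (not all equal)
t=18: [41, 41, 42, 42, 41, 41, 42, 42, 40, 40, 42, 42]  (not all equal)

Answer: never
Key observation: The state at step 14 reappears at step 18 — the system is in a cycle of period 4 from step 14 on.  No step 0..18 is synchronized, and the cycle repeats forever, so no step up to 80 (or ever) has all patches equal.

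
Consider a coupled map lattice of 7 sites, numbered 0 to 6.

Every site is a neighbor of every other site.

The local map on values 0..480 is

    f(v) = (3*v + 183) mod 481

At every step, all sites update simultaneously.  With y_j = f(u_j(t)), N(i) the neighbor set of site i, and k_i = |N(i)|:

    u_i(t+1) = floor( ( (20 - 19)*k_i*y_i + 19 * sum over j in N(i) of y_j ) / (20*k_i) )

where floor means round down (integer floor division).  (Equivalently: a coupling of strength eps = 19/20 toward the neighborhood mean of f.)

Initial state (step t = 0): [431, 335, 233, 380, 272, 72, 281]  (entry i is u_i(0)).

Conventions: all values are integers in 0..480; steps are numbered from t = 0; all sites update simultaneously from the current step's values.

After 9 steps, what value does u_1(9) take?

Simulating step by step:
t=0: [431, 335, 233, 380, 272, 72, 281]
t=1: [237, 216, 197, 201, 236, 197, 233]
t=2: [345, 352, 358, 357, 345, 358, 346]
t=3: [277, 275, 273, 273, 277, 273, 277]
t=4: [45, 46, 46, 46, 45, 46, 45]
t=5: [319, 319, 319, 319, 319, 319, 319]
t=6: [178, 178, 178, 178, 178, 178, 178]
t=7: [236, 236, 236, 236, 236, 236, 236]
t=8: [410, 410, 410, 410, 410, 410, 410]
t=9: [451, 451, 451, 451, 451, 451, 451]

Answer: u_1(9) = 451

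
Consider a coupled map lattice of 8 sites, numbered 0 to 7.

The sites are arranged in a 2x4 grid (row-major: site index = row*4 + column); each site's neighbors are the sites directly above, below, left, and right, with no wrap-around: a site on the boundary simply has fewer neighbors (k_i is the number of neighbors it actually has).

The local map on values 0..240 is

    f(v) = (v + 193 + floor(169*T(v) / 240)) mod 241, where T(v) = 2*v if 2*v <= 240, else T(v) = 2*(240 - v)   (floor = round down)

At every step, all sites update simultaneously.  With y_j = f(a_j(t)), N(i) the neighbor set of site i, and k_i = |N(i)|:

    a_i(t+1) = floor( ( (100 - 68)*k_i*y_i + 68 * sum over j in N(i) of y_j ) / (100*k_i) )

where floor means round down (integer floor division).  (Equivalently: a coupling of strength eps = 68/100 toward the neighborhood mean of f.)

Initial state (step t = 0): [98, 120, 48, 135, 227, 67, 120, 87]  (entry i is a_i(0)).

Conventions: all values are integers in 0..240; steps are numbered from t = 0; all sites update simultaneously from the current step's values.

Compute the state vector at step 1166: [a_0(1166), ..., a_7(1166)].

Answer: [205, 205, 205, 205, 205, 205, 205, 205]
Key observation: The state at step 6, [205, 205, 205, 205, 205, 205, 205, 205], reappears at step 8: the system is in a cycle of period 2 from step 6 on.  Therefore the state at step 1166 equals the state at step 6 + ((1166 - 6) mod 2) = 6, which is [205, 205, 205, 205, 205, 205, 205, 205].

Derivation:
t=0: [98, 120, 48, 135, 227, 67, 120, 87]
t=1: [127, 83, 74, 152, 165, 80, 77, 131]
t=2: [202, 164, 158, 197, 200, 161, 159, 199]
t=3: [212, 220, 220, 214, 213, 220, 220, 214]
t=4: [201, 200, 200, 201, 201, 200, 200, 201]
t=5: [207, 207, 207, 207, 207, 207, 207, 207]
t=6: [205, 205, 205, 205, 205, 205, 205, 205]
t=7: [206, 206, 206, 206, 206, 206, 206, 206]
t=8: [205, 205, 205, 205, 205, 205, 205, 205]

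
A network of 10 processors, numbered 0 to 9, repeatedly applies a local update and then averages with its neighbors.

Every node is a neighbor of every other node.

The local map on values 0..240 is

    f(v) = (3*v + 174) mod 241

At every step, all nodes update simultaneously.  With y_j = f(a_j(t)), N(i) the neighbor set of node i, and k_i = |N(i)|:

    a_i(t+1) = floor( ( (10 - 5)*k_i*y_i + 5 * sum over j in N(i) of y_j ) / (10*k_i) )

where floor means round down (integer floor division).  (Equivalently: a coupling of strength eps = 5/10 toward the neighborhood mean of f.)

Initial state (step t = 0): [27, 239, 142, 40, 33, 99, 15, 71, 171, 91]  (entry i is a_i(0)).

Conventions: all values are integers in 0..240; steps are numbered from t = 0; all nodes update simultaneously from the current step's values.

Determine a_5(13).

Answer: a_5(13) = 65

Derivation:
t=0: [27, 239, 142, 40, 33, 99, 15, 71, 171, 91]
t=1: [83, 151, 129, 100, 91, 179, 174, 142, 168, 168]
t=2: [180, 164, 135, 203, 191, 201, 195, 152, 187, 187]
t=3: [150, 129, 90, 74, 58, 71, 63, 113, 53, 53]
t=4: [128, 100, 155, 133, 112, 129, 119, 78, 105, 105]
t=5: [83, 153, 119, 90, 62, 84, 71, 123, 52, 52]
t=6: [151, 137, 92, 161, 123, 153, 135, 97, 110, 110]
t=7: [131, 112, 160, 144, 94, 134, 110, 166, 76, 76]
t=8: [107, 82, 146, 124, 165, 111, 79, 154, 141, 141]
t=9: [69, 143, 121, 92, 147, 75, 139, 132, 115, 115]
t=10: [122, 114, 84, 153, 119, 130, 108, 99, 76, 76]
t=11: [88, 77, 144, 129, 84, 99, 69, 164, 134, 134]
t=12: [170, 155, 137, 117, 165, 185, 145, 164, 124, 124]
t=13: [152, 132, 108, 82, 146, 65, 119, 144, 91, 91]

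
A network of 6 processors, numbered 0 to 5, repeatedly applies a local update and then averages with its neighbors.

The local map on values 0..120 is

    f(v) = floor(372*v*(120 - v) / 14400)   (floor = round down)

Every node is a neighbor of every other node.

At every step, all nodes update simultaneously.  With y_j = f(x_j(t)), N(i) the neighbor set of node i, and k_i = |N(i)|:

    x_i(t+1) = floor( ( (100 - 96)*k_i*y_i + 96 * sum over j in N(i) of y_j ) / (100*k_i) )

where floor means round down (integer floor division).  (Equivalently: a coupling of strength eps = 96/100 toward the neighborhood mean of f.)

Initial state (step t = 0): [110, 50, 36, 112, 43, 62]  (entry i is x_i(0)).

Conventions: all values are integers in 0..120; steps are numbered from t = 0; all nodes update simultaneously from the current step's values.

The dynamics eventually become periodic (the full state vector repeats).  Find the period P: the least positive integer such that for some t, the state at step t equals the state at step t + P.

Simulating step by step:
t=0: [110, 50, 36, 112, 43, 62]
t=1: [71, 62, 64, 72, 63, 62]
t=2: [91, 90, 90, 91, 90, 90]
t=3: [68, 68, 68, 68, 68, 68]
t=4: [91, 91, 91, 91, 91, 91]
t=5: [68, 68, 68, 68, 68, 68]

Answer: 2
Key observation: The state at step 3, [68, 68, 68, 68, 68, 68], reappears at step 5 — and no state repeats earlier — so the cycle the system enters has period 2.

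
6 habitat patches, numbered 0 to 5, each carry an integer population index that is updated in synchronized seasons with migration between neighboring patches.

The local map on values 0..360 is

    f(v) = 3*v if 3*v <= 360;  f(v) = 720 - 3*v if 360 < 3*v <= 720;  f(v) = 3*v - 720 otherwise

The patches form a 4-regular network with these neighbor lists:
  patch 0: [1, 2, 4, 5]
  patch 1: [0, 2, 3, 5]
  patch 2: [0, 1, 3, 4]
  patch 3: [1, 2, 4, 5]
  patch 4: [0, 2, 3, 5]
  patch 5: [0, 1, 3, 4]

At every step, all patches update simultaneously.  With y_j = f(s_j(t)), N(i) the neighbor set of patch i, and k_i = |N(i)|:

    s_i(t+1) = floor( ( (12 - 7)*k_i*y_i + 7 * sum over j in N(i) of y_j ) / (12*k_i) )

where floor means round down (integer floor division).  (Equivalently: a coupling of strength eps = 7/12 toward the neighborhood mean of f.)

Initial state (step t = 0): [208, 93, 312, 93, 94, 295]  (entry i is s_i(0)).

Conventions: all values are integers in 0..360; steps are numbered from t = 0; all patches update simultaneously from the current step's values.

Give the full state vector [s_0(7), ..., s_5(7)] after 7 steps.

Answer: [299, 274, 235, 239, 265, 304]

Derivation:
t=0: [208, 93, 312, 93, 94, 295]
t=1: [177, 226, 226, 253, 227, 205]
t=2: [112, 72, 62, 49, 70, 88]
t=3: [267, 226, 210, 189, 223, 242]
t=4: [61, 65, 85, 91, 69, 50]
t=5: [193, 206, 231, 231, 211, 187]
t=6: [113, 94, 63, 65, 87, 118]
t=7: [299, 274, 235, 239, 265, 304]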